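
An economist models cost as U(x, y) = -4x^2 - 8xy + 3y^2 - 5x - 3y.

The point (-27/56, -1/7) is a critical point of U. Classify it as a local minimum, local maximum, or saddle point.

saddle point

The Hessian of U is constant: H = [[-8, -8], [-8, 6]].
det(H) = (-8)·6 − (-8)² = -112.
Since det(H) < 0, H is indefinite and the critical point is a saddle point.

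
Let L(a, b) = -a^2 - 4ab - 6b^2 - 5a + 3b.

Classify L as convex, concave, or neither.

L is quadratic, so its Hessian is the constant matrix H = [[-2, -4], [-4, -12]].
det(H) = 8, tr(H) = -14.
det(H) > 0 and tr(H) < 0, so H is negative definite everywhere: concave.

concave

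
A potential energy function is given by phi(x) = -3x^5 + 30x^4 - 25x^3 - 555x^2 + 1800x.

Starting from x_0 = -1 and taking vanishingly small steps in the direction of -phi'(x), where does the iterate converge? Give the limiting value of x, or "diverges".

-3

phi'(x) = -15(x - 5)(x - 4)(x - 2)(x + 3), so phi'(-1) = 2700.
Gradient descent moves in the -phi' direction, i.e. x is decreasing.
The nearest critical point in that direction is x = -3, where phi'' = 4200 > 0 (a local minimum). The iterate converges there.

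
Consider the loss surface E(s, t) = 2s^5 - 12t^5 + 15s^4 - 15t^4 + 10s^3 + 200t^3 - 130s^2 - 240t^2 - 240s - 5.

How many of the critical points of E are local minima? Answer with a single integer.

4

E separates as a function of s plus a function of t, so ∇E=0 decouples.
∂E/∂s = 10(s - 2)(s + 1)(s + 3)(s + 4) = 0 at s ∈ {-4, -3, -1, 2}; ∂E/∂t = -60t(t - 2)(t - 1)(t + 4) = 0 at t ∈ {-4, 0, 1, 2}.
The Hessian is diagonal: diag(E_ss, E_tt). Second derivatives: E_ss(-4)=-180, E_ss(-3)=100, E_ss(-1)=-180, E_ss(2)=900; E_tt(-4)=7200, E_tt(0)=-480, E_tt(1)=300, E_tt(2)=-720.
Local minima occur where both diagonal entries positive: (-3, -4), (-3, 1), (2, -4), (2, 1). Count: 4.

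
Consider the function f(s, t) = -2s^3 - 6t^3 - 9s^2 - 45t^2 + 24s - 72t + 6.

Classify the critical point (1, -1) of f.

local maximum

The mixed partial ∂²f/∂s∂t is 0, so the Hessian at any point is diag(f_ss, f_tt) = diag(-6(2s + 3), -18(2t + 5)).
At (1, -1): H = diag(-30, -54).
Both eigenvalues are negative, so H is negative definite: a local maximum.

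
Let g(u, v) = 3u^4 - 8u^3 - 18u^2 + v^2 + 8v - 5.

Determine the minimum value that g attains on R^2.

-156

g(u,v) separates as P(u) + Q(v) − 5, so its minimum is min P + min Q − 5.
P'(u) = 12u(u - 3)(u + 1) vanishes at u ∈ {-1, 0, 3}; Q'(v) = 2v + 8 vanishes at v ∈ {-4}.
Local minima of P (where P''>0): P(-1)=-7, P(3)=-135. Local minima of Q: Q(-4)=-16.
So the global minimum of g is P(3) + Q(-4) − 5 = -135 − 16 − 5 = -156, attained at (3, -4).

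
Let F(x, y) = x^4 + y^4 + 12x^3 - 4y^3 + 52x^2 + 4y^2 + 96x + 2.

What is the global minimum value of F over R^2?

F(x,y) separates as P(x) + Q(y) + 2, so its minimum is min P + min Q + 2.
P'(x) = 4(x + 2)(x + 3)(x + 4) vanishes at x ∈ {-4, -3, -2}; Q'(y) = 4y(y - 2)(y - 1) vanishes at y ∈ {0, 1, 2}.
Local minima of P (where P''>0): P(-4)=-64, P(-2)=-64. Local minima of Q: Q(0)=0, Q(2)=0.
So the global minimum of F is P(-4) + Q(0) + 2 = -64 + 0 + 2 = -62, attained at (-4, 0).

-62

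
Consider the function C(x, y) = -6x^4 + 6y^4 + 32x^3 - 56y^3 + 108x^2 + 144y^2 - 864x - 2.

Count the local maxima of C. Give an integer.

C separates as a function of x plus a function of y, so ∇C=0 decouples.
∂C/∂x = -24(x - 4)(x - 3)(x + 3) = 0 at x ∈ {-3, 3, 4}; ∂C/∂y = 24y(y - 4)(y - 3) = 0 at y ∈ {0, 3, 4}.
The Hessian is diagonal: diag(C_xx, C_yy). Second derivatives: C_xx(-3)=-1008, C_xx(3)=144, C_xx(4)=-168; C_yy(0)=288, C_yy(3)=-72, C_yy(4)=96.
Local maxima occur where both diagonal entries negative: (-3, 3), (4, 3). Count: 2.

2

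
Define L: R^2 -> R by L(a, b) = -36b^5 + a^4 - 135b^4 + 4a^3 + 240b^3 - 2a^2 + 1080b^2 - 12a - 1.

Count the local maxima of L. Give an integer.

L separates as a function of a plus a function of b, so ∇L=0 decouples.
∂L/∂a = 4(a - 1)(a + 1)(a + 3) = 0 at a ∈ {-3, -1, 1}; ∂L/∂b = -180b(b - 2)(b + 2)(b + 3) = 0 at b ∈ {-3, -2, 0, 2}.
The Hessian is diagonal: diag(L_aa, L_bb). Second derivatives: L_aa(-3)=32, L_aa(-1)=-16, L_aa(1)=32; L_bb(-3)=2700, L_bb(-2)=-1440, L_bb(0)=2160, L_bb(2)=-7200.
Local maxima occur where both diagonal entries negative: (-1, -2), (-1, 2). Count: 2.

2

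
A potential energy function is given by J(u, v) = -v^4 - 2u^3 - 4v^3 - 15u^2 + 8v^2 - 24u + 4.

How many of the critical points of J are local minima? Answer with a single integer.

1

J separates as a function of u plus a function of v, so ∇J=0 decouples.
∂J/∂u = -6(u + 1)(u + 4) = 0 at u ∈ {-4, -1}; ∂J/∂v = -4v(v - 1)(v + 4) = 0 at v ∈ {-4, 0, 1}.
The Hessian is diagonal: diag(J_uu, J_vv). Second derivatives: J_uu(-4)=18, J_uu(-1)=-18; J_vv(-4)=-80, J_vv(0)=16, J_vv(1)=-20.
Local minima occur where both diagonal entries positive: (-4, 0). Count: 1.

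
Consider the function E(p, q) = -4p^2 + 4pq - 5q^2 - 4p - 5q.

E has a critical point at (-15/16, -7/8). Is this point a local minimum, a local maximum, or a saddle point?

The Hessian of E is constant: H = [[-8, 4], [4, -10]].
det(H) = (-8)·(-10) − 4² = 64.
det(H) > 0 and tr(H) = -18 < 0, so H is negative definite and the point is a local maximum.

local maximum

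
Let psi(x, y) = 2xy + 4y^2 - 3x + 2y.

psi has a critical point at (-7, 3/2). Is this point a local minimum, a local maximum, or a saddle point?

The Hessian of psi is constant: H = [[0, 2], [2, 8]].
det(H) = 0·8 − 2² = -4.
Since det(H) < 0, H is indefinite and the critical point is a saddle point.

saddle point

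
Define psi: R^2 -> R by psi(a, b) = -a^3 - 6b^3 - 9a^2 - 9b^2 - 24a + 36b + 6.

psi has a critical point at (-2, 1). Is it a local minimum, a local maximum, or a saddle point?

The mixed partial ∂²psi/∂a∂b is 0, so the Hessian at any point is diag(psi_aa, psi_bb) = diag(-6(a + 3), -18(2b + 1)).
At (-2, 1): H = diag(-6, -54).
Both eigenvalues are negative, so H is negative definite: a local maximum.

local maximum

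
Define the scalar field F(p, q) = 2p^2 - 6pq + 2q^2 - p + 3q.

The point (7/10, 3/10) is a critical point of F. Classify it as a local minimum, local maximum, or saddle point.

The Hessian of F is constant: H = [[4, -6], [-6, 4]].
det(H) = 4·4 − (-6)² = -20.
Since det(H) < 0, H is indefinite and the critical point is a saddle point.

saddle point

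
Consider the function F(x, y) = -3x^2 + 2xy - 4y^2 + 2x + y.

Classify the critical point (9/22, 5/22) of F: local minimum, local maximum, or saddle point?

The Hessian of F is constant: H = [[-6, 2], [2, -8]].
det(H) = (-6)·(-8) − 2² = 44.
det(H) > 0 and tr(H) = -14 < 0, so H is negative definite and the point is a local maximum.

local maximum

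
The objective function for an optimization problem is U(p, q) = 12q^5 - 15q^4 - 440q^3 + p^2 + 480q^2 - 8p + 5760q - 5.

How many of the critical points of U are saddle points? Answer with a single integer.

2

U separates as a function of p plus a function of q, so ∇U=0 decouples.
∂U/∂p = 2(p - 4) = 0 at p ∈ {4}; ∂U/∂q = 60(q - 4)(q - 3)(q + 2)(q + 4) = 0 at q ∈ {-4, -2, 3, 4}.
The Hessian is diagonal: diag(U_pp, U_qq). Second derivatives: U_pp(4)=2; U_qq(-4)=-6720, U_qq(-2)=3600, U_qq(3)=-2100, U_qq(4)=2880.
Saddle points occur where the two diagonal entries have opposite signs: (4, -4), (4, 3). Count: 2.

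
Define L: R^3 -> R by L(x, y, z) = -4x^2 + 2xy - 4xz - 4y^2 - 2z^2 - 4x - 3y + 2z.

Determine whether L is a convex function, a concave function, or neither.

L is quadratic, so its Hessian is the constant matrix H = [[-8, 2, -4], [2, -8, 0], [-4, 0, -4]].
Leading principal minors: -8, 60, -112.
Signs alternate −, +, − ⇒ H ≺ 0 ⇒ concave.

concave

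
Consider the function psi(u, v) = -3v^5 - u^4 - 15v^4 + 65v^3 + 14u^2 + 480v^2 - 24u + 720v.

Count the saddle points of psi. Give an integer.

psi separates as a function of u plus a function of v, so ∇psi=0 decouples.
∂psi/∂u = -4(u - 2)(u - 1)(u + 3) = 0 at u ∈ {-3, 1, 2}; ∂psi/∂v = -15(v - 4)(v + 1)(v + 3)(v + 4) = 0 at v ∈ {-4, -3, -1, 4}.
The Hessian is diagonal: diag(psi_uu, psi_vv). Second derivatives: psi_uu(-3)=-80, psi_uu(1)=16, psi_uu(2)=-20; psi_vv(-4)=360, psi_vv(-3)=-210, psi_vv(-1)=450, psi_vv(4)=-4200.
Saddle points occur where the two diagonal entries have opposite signs: (-3, -4), (-3, -1), (1, -3), (1, 4), (2, -4), (2, -1). Count: 6.

6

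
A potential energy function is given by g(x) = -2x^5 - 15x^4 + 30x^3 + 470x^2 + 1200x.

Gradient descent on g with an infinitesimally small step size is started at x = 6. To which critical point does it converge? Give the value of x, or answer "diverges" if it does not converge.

g'(x) = -10(x - 4)(x + 2)(x + 3)(x + 5), so g'(6) = -15840.
Gradient descent moves in the -g' direction, i.e. x is increasing.
There is no critical point above x=6, and g' keeps the same sign, so the iterate runs off to +∞.

diverges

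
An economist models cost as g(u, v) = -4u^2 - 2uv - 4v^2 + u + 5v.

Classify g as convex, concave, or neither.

concave

g is quadratic, so its Hessian is the constant matrix H = [[-8, -2], [-2, -8]].
det(H) = 60, tr(H) = -16.
det(H) > 0 and tr(H) < 0, so H is negative definite everywhere: concave.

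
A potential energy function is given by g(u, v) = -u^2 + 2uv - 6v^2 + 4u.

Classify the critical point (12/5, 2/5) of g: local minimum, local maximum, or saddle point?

The Hessian of g is constant: H = [[-2, 2], [2, -12]].
det(H) = (-2)·(-12) − 2² = 20.
det(H) > 0 and tr(H) = -14 < 0, so H is negative definite and the point is a local maximum.

local maximum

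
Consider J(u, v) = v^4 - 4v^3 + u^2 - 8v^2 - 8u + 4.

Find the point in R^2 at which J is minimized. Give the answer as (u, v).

(4, 4)

J(u,v) separates as P(u) + Q(v) + 4, so its minimum is min P + min Q + 4.
P'(u) = 2u - 8 vanishes at u ∈ {4}; Q'(v) = 4v(v - 4)(v + 1) vanishes at v ∈ {-1, 0, 4}.
Local minima of P (where P''>0): P(4)=-16. Local minima of Q: Q(-1)=-3, Q(4)=-128.
So the global minimum of J is P(4) + Q(4) + 4 = -16 − 128 + 4 = -140, attained at (4, 4).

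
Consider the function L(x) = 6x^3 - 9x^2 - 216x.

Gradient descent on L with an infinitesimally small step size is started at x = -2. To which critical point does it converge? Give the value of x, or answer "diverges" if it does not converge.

L'(x) = 18(x - 4)(x + 3), so L'(-2) = -108.
Gradient descent moves in the -L' direction, i.e. x is increasing.
The nearest critical point in that direction is x = 4, where L'' = 126 > 0 (a local minimum). The iterate converges there.

4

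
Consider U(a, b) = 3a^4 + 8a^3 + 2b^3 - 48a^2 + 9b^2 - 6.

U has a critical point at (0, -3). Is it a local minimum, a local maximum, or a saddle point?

The mixed partial ∂²U/∂a∂b is 0, so the Hessian at any point is diag(U_aa, U_bb) = diag(12(3a^2 + 4a - 8), 6(2b + 3)).
At (0, -3): H = diag(-96, -18).
Both eigenvalues are negative, so H is negative definite: a local maximum.

local maximum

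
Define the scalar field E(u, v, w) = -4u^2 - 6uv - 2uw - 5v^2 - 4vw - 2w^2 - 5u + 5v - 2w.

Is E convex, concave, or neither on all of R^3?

concave

E is quadratic, so its Hessian is the constant matrix H = [[-8, -6, -2], [-6, -10, -4], [-2, -4, -4]].
Leading principal minors: -8, 44, -104.
Signs alternate −, +, − ⇒ H ≺ 0 ⇒ concave.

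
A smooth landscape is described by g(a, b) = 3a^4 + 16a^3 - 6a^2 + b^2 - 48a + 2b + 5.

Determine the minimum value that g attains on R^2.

-156

g(a,b) separates as P(a) + Q(b) + 5, so its minimum is min P + min Q + 5.
P'(a) = 12(a - 1)(a + 1)(a + 4) vanishes at a ∈ {-4, -1, 1}; Q'(b) = 2b + 2 vanishes at b ∈ {-1}.
Local minima of P (where P''>0): P(-4)=-160, P(1)=-35. Local minima of Q: Q(-1)=-1.
So the global minimum of g is P(-4) + Q(-1) + 5 = -160 − 1 + 5 = -156, attained at (-4, -1).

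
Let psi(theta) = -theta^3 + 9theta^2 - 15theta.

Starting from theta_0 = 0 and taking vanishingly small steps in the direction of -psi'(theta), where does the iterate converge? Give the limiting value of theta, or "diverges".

1

psi'(theta) = -3(theta - 5)(theta - 1), so psi'(0) = -15.
Gradient descent moves in the -psi' direction, i.e. theta is increasing.
The nearest critical point in that direction is theta = 1, where psi'' = 12 > 0 (a local minimum). The iterate converges there.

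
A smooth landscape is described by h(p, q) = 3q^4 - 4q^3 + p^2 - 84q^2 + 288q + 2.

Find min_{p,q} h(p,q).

h(p,q) separates as A(p) + B(q) + 2, so its minimum is min A + min B + 2.
A'(p) = 2p vanishes at p ∈ {0}; B'(q) = 12(q - 3)(q - 2)(q + 4) vanishes at q ∈ {-4, 2, 3}.
Local minima of A (where A''>0): A(0)=0. Local minima of B: B(-4)=-1472, B(3)=243.
So the global minimum of h is A(0) + B(-4) + 2 = 0 − 1472 + 2 = -1470, attained at (0, -4).

-1470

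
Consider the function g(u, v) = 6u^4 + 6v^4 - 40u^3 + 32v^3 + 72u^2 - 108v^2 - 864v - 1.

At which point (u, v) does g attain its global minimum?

(0, 3)

g(u,v) separates as P(u) + Q(v) − 1, so its minimum is min P + min Q − 1.
P'(u) = 24u(u - 3)(u - 2) vanishes at u ∈ {0, 2, 3}; Q'(v) = 24(v - 3)(v + 3)(v + 4) vanishes at v ∈ {-4, -3, 3}.
Local minima of P (where P''>0): P(0)=0, P(3)=54. Local minima of Q: Q(-4)=1216, Q(3)=-2214.
So the global minimum of g is P(0) + Q(3) − 1 = 0 − 2214 − 1 = -2215, attained at (0, 3).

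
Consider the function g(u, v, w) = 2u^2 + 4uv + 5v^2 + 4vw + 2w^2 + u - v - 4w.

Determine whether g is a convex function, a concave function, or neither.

convex

g is quadratic, so its Hessian is the constant matrix H = [[4, 4, 0], [4, 10, 4], [0, 4, 4]].
Leading principal minors: 4, 24, 32.
All positive ⇒ H ≻ 0 ⇒ convex.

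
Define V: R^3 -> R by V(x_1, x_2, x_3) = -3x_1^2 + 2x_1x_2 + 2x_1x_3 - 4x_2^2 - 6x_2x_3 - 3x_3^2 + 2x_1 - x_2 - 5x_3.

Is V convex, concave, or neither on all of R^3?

V is quadratic, so its Hessian is the constant matrix H = [[-6, 2, 2], [2, -8, -6], [2, -6, -6]].
Leading principal minors: -6, 44, -64.
Signs alternate −, +, − ⇒ H ≺ 0 ⇒ concave.

concave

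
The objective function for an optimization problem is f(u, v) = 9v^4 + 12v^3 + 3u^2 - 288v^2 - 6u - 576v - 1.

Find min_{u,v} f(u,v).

f(u,v) separates as P(u) + Q(v) − 1, so its minimum is min P + min Q − 1.
P'(u) = 6u - 6 vanishes at u ∈ {1}; Q'(v) = 36(v - 4)(v + 1)(v + 4) vanishes at v ∈ {-4, -1, 4}.
Local minima of P (where P''>0): P(1)=-3. Local minima of Q: Q(-4)=-768, Q(4)=-3840.
So the global minimum of f is P(1) + Q(4) − 1 = -3 − 3840 − 1 = -3844, attained at (1, 4).

-3844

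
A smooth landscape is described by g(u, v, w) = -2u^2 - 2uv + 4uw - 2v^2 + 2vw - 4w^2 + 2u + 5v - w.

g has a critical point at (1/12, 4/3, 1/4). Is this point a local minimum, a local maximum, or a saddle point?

local maximum

The Hessian is constant: H = [[-4, -2, 4], [-2, -4, 2], [4, 2, -8]].
Leading principal minors: Δ₁ = -4, Δ₂ = 12, Δ₃ = -48.
The minors alternate sign starting negative (−, +, −), so H is negative definite: a local maximum.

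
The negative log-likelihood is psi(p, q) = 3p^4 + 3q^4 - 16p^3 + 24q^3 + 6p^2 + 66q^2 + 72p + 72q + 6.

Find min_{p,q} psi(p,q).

psi(p,q) separates as A(p) + B(q) + 6, so its minimum is min A + min B + 6.
A'(p) = 12(p - 3)(p - 2)(p + 1) vanishes at p ∈ {-1, 2, 3}; B'(q) = 12(q + 1)(q + 2)(q + 3) vanishes at q ∈ {-3, -2, -1}.
Local minima of A (where A''>0): A(-1)=-47, A(3)=81. Local minima of B: B(-3)=-27, B(-1)=-27.
So the global minimum of psi is A(-1) + B(-3) + 6 = -47 − 27 + 6 = -68, attained at (-1, -3).

-68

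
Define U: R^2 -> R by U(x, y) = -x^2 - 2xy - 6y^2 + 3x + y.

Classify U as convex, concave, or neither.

concave

U is quadratic, so its Hessian is the constant matrix H = [[-2, -2], [-2, -12]].
det(H) = 20, tr(H) = -14.
det(H) > 0 and tr(H) < 0, so H is negative definite everywhere: concave.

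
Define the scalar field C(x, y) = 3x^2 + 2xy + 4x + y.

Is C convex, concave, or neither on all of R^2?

neither

C is quadratic, so its Hessian is the constant matrix H = [[6, 2], [2, 0]].
det(H) = -4, tr(H) = 6.
det(H) < 0, so H is indefinite: neither convex nor concave.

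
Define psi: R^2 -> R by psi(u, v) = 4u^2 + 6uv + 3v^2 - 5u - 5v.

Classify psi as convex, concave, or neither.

psi is quadratic, so its Hessian is the constant matrix H = [[8, 6], [6, 6]].
det(H) = 12, tr(H) = 14.
det(H) > 0 and tr(H) > 0, so H is positive definite everywhere: convex.

convex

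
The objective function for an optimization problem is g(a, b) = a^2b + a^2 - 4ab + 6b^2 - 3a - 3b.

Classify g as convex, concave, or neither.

The term a^2b is cubic, so the Hessian is not constant.
∂²g/∂a² = 2b + 2, which takes both signs as b varies (negative for sufficiently negative b). A diagonal entry of the Hessian changing sign means the Hessian is neither positive- nor negative-semidefinite on all of R^2.

neither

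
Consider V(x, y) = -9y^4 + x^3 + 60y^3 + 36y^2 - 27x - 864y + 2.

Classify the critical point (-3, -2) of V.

local maximum

The mixed partial ∂²V/∂x∂y is 0, so the Hessian at any point is diag(V_xx, V_yy) = diag(6x, 36(-3y^2 + 10y + 2)).
At (-3, -2): H = diag(-18, -1080).
Both eigenvalues are negative, so H is negative definite: a local maximum.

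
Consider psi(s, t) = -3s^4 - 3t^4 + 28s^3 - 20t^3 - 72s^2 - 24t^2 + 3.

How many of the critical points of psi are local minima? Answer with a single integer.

1

psi separates as a function of s plus a function of t, so ∇psi=0 decouples.
∂psi/∂s = -12s(s - 4)(s - 3) = 0 at s ∈ {0, 3, 4}; ∂psi/∂t = -12t(t + 1)(t + 4) = 0 at t ∈ {-4, -1, 0}.
The Hessian is diagonal: diag(psi_ss, psi_tt). Second derivatives: psi_ss(0)=-144, psi_ss(3)=36, psi_ss(4)=-48; psi_tt(-4)=-144, psi_tt(-1)=36, psi_tt(0)=-48.
Local minima occur where both diagonal entries positive: (3, -1). Count: 1.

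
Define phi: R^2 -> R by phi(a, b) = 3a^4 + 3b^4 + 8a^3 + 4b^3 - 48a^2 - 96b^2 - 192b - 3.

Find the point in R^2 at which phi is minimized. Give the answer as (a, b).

(-4, 4)

phi(a,b) separates as P(a) + Q(b) − 3, so its minimum is min P + min Q − 3.
P'(a) = 12a(a - 2)(a + 4) vanishes at a ∈ {-4, 0, 2}; Q'(b) = 12(b - 4)(b + 1)(b + 4) vanishes at b ∈ {-4, -1, 4}.
Local minima of P (where P''>0): P(-4)=-512, P(2)=-80. Local minima of Q: Q(-4)=-256, Q(4)=-1280.
So the global minimum of phi is P(-4) + Q(4) − 3 = -512 − 1280 − 3 = -1795, attained at (-4, 4).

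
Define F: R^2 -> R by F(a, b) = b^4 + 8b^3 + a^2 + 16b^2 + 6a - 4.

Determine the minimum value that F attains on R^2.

-13

F(a,b) separates as P(a) + Q(b) − 4, so its minimum is min P + min Q − 4.
P'(a) = 2a + 6 vanishes at a ∈ {-3}; Q'(b) = 4b(b + 2)(b + 4) vanishes at b ∈ {-4, -2, 0}.
Local minima of P (where P''>0): P(-3)=-9. Local minima of Q: Q(-4)=0, Q(0)=0.
So the global minimum of F is P(-3) + Q(-4) − 4 = -9 + 0 − 4 = -13, attained at (-3, -4).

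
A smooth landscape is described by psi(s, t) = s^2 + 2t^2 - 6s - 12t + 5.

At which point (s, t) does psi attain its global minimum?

(3, 3)

psi(s,t) separates as P(s) + Q(t) + 5, so its minimum is min P + min Q + 5.
P'(s) = 2s - 6 vanishes at s ∈ {3}; Q'(t) = 4(t - 3) vanishes at t ∈ {3}.
Local minima of P (where P''>0): P(3)=-9. Local minima of Q: Q(3)=-18.
So the global minimum of psi is P(3) + Q(3) + 5 = -9 − 18 + 5 = -22, attained at (3, 3).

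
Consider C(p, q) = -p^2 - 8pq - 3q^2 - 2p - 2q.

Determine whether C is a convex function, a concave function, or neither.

C is quadratic, so its Hessian is the constant matrix H = [[-2, -8], [-8, -6]].
det(H) = -52, tr(H) = -8.
det(H) < 0, so H is indefinite: neither convex nor concave.

neither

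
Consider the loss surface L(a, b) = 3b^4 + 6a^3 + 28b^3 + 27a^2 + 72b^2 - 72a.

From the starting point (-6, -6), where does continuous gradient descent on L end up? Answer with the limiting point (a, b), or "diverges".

diverges

L is separable, so gradient descent decouples: a follows -∂L/∂a, b follows -∂L/∂b.
∂L/∂a = 18(a - 1)(a + 4); at a=-6 this is 252, so a decreases.
∂L/∂b = 12b(b + 3)(b + 4); at b=-6 this is -432, so b increases.
The a-coordinate has no critical point in that direction and runs off to infinity.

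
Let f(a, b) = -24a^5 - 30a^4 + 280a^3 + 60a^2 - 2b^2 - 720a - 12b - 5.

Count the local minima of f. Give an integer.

f separates as a function of a plus a function of b, so ∇f=0 decouples.
∂f/∂a = -120(a - 2)(a - 1)(a + 1)(a + 3) = 0 at a ∈ {-3, -1, 1, 2}; ∂f/∂b = -4(b + 3) = 0 at b ∈ {-3}.
The Hessian is diagonal: diag(f_aa, f_bb). Second derivatives: f_aa(-3)=4800, f_aa(-1)=-1440, f_aa(1)=960, f_aa(2)=-1800; f_bb(-3)=-4.
Local minima occur where both diagonal entries positive: none. Count: 0.

0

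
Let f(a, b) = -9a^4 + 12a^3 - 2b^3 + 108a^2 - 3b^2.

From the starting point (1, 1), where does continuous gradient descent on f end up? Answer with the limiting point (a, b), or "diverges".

f is separable, so gradient descent decouples: a follows -∂f/∂a, b follows -∂f/∂b.
∂f/∂a = -36a(a - 3)(a + 2); at a=1 this is 216, so a decreases.
∂f/∂b = -6b(b + 1); at b=1 this is -12, so b increases.
The b-coordinate has no critical point in that direction and runs off to infinity.

diverges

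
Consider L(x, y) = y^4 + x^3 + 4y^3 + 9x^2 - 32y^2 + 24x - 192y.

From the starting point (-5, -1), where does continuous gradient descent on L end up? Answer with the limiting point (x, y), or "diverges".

L is separable, so gradient descent decouples: x follows -∂L/∂x, y follows -∂L/∂y.
∂L/∂x = 3(x + 2)(x + 4); at x=-5 this is 9, so x decreases.
∂L/∂y = 4(y - 4)(y + 3)(y + 4); at y=-1 this is -120, so y increases.
The x-coordinate has no critical point in that direction and runs off to infinity.

diverges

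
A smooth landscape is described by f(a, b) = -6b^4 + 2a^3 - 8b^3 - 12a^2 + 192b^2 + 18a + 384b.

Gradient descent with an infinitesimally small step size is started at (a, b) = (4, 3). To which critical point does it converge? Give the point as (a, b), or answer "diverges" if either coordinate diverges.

(3, -1)

f is separable, so gradient descent decouples: a follows -∂f/∂a, b follows -∂f/∂b.
∂f/∂a = 6(a - 3)(a - 1); at a=4 this is 18, so a decreases.
∂f/∂b = -24(b - 4)(b + 1)(b + 4); at b=3 this is 672, so b decreases.
a converges to its nearest critical value 3 (a local min of the a-part); b converges to -1. The iterate converges to (3, -1).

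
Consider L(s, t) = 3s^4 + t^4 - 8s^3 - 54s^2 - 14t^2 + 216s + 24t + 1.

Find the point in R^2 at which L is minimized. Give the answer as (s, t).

(-3, -3)

L(s,t) separates as P(s) + Q(t) + 1, so its minimum is min P + min Q + 1.
P'(s) = 12(s - 3)(s - 2)(s + 3) vanishes at s ∈ {-3, 2, 3}; Q'(t) = 4(t - 2)(t - 1)(t + 3) vanishes at t ∈ {-3, 1, 2}.
Local minima of P (where P''>0): P(-3)=-675, P(3)=189. Local minima of Q: Q(-3)=-117, Q(2)=8.
So the global minimum of L is P(-3) + Q(-3) + 1 = -675 − 117 + 1 = -791, attained at (-3, -3).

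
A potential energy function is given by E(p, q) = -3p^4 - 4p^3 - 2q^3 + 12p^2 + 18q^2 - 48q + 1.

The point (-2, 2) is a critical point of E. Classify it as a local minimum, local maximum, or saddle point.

saddle point

The mixed partial ∂²E/∂p∂q is 0, so the Hessian at any point is diag(E_pp, E_qq) = diag(12(-3p^2 - 2p + 2), 12(-q + 3)).
At (-2, 2): H = diag(-72, 12).
The eigenvalues have opposite signs, so H is indefinite: a saddle point.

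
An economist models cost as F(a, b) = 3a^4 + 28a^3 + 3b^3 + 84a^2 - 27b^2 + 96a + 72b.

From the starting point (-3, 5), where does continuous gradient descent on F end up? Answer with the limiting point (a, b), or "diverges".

F is separable, so gradient descent decouples: a follows -∂F/∂a, b follows -∂F/∂b.
∂F/∂a = 12(a + 1)(a + 2)(a + 4); at a=-3 this is 24, so a decreases.
∂F/∂b = 9(b - 4)(b - 2); at b=5 this is 27, so b decreases.
a converges to its nearest critical value -4 (a local min of the a-part); b converges to 4. The iterate converges to (-4, 4).

(-4, 4)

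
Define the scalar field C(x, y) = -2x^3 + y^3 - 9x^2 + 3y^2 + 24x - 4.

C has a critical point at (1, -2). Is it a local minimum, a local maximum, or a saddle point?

local maximum

The mixed partial ∂²C/∂x∂y is 0, so the Hessian at any point is diag(C_xx, C_yy) = diag(-6(2x + 3), 6(y + 1)).
At (1, -2): H = diag(-30, -6).
Both eigenvalues are negative, so H is negative definite: a local maximum.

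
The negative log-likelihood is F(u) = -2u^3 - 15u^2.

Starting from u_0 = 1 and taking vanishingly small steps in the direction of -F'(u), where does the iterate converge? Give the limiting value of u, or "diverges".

diverges

F'(u) = -6u(u + 5), so F'(1) = -36.
Gradient descent moves in the -F' direction, i.e. u is increasing.
There is no critical point above u=1, and F' keeps the same sign, so the iterate runs off to +∞.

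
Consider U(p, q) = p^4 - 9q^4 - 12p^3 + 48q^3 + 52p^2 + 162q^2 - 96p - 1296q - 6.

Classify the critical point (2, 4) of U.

saddle point

The mixed partial ∂²U/∂p∂q is 0, so the Hessian at any point is diag(U_pp, U_qq) = diag(4(3p^2 - 18p + 26), 36(-3q^2 + 8q + 9)).
At (2, 4): H = diag(8, -252).
The eigenvalues have opposite signs, so H is indefinite: a saddle point.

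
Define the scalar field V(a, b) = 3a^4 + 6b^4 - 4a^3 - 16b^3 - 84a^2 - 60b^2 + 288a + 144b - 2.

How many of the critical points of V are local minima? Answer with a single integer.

4

V separates as a function of a plus a function of b, so ∇V=0 decouples.
∂V/∂a = 12(a - 3)(a - 2)(a + 4) = 0 at a ∈ {-4, 2, 3}; ∂V/∂b = 24(b - 3)(b - 1)(b + 2) = 0 at b ∈ {-2, 1, 3}.
The Hessian is diagonal: diag(V_aa, V_bb). Second derivatives: V_aa(-4)=504, V_aa(2)=-72, V_aa(3)=84; V_bb(-2)=360, V_bb(1)=-144, V_bb(3)=240.
Local minima occur where both diagonal entries positive: (-4, -2), (-4, 3), (3, -2), (3, 3). Count: 4.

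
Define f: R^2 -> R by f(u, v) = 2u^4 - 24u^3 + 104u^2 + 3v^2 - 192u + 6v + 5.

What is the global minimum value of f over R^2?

f(u,v) separates as P(u) + Q(v) + 5, so its minimum is min P + min Q + 5.
P'(u) = 8(u - 4)(u - 3)(u - 2) vanishes at u ∈ {2, 3, 4}; Q'(v) = 6v + 6 vanishes at v ∈ {-1}.
Local minima of P (where P''>0): P(2)=-128, P(4)=-128. Local minima of Q: Q(-1)=-3.
So the global minimum of f is P(2) + Q(-1) + 5 = -128 − 3 + 5 = -126, attained at (2, -1).

-126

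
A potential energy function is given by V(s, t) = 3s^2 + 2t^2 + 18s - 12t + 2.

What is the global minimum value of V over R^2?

-43

V(s,t) separates as P(s) + Q(t) + 2, so its minimum is min P + min Q + 2.
P'(s) = 6s + 18 vanishes at s ∈ {-3}; Q'(t) = 4(t - 3) vanishes at t ∈ {3}.
Local minima of P (where P''>0): P(-3)=-27. Local minima of Q: Q(3)=-18.
So the global minimum of V is P(-3) + Q(3) + 2 = -27 − 18 + 2 = -43, attained at (-3, 3).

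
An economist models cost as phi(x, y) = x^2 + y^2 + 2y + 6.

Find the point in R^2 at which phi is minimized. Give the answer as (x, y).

(0, -1)

phi(x,y) separates as P(x) + Q(y) + 6, so its minimum is min P + min Q + 6.
P'(x) = 2x vanishes at x ∈ {0}; Q'(y) = 2y + 2 vanishes at y ∈ {-1}.
Local minima of P (where P''>0): P(0)=0. Local minima of Q: Q(-1)=-1.
So the global minimum of phi is P(0) + Q(-1) + 6 = 0 − 1 + 6 = 5, attained at (0, -1).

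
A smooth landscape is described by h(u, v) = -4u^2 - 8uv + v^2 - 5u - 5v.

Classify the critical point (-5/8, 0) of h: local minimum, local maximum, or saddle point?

saddle point

The Hessian of h is constant: H = [[-8, -8], [-8, 2]].
det(H) = (-8)·2 − (-8)² = -80.
Since det(H) < 0, H is indefinite and the critical point is a saddle point.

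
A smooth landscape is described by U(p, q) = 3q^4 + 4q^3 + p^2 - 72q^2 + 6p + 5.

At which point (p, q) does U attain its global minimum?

U(p,q) separates as A(p) + B(q) + 5, so its minimum is min A + min B + 5.
A'(p) = 2p + 6 vanishes at p ∈ {-3}; B'(q) = 12q(q - 3)(q + 4) vanishes at q ∈ {-4, 0, 3}.
Local minima of A (where A''>0): A(-3)=-9. Local minima of B: B(-4)=-640, B(3)=-297.
So the global minimum of U is A(-3) + B(-4) + 5 = -9 − 640 + 5 = -644, attained at (-3, -4).

(-3, -4)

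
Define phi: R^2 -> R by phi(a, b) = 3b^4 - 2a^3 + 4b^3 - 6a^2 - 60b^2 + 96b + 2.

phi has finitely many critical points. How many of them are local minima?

phi separates as a function of a plus a function of b, so ∇phi=0 decouples.
∂phi/∂a = -6a(a + 2) = 0 at a ∈ {-2, 0}; ∂phi/∂b = 12(b - 2)(b - 1)(b + 4) = 0 at b ∈ {-4, 1, 2}.
The Hessian is diagonal: diag(phi_aa, phi_bb). Second derivatives: phi_aa(-2)=12, phi_aa(0)=-12; phi_bb(-4)=360, phi_bb(1)=-60, phi_bb(2)=72.
Local minima occur where both diagonal entries positive: (-2, -4), (-2, 2). Count: 2.

2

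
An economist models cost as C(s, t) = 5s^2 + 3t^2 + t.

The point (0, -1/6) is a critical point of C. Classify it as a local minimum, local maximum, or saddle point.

The Hessian of C is constant: H = [[10, 0], [0, 6]].
det(H) = 10·6 − 0² = 60.
det(H) > 0 and tr(H) = 16 > 0, so H is positive definite and the point is a local minimum.

local minimum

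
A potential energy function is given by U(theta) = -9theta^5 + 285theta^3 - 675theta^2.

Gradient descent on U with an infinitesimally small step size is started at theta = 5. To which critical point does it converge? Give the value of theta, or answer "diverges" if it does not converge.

U'(theta) = -45theta(theta - 3)(theta - 2)(theta + 5), so U'(5) = -13500.
Gradient descent moves in the -U' direction, i.e. theta is increasing.
There is no critical point above theta=5, and U' keeps the same sign, so the iterate runs off to +∞.

diverges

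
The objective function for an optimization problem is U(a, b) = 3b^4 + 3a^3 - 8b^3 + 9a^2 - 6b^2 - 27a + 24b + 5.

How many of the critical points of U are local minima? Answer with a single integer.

2

U separates as a function of a plus a function of b, so ∇U=0 decouples.
∂U/∂a = 9(a - 1)(a + 3) = 0 at a ∈ {-3, 1}; ∂U/∂b = 12(b - 2)(b - 1)(b + 1) = 0 at b ∈ {-1, 1, 2}.
The Hessian is diagonal: diag(U_aa, U_bb). Second derivatives: U_aa(-3)=-36, U_aa(1)=36; U_bb(-1)=72, U_bb(1)=-24, U_bb(2)=36.
Local minima occur where both diagonal entries positive: (1, -1), (1, 2). Count: 2.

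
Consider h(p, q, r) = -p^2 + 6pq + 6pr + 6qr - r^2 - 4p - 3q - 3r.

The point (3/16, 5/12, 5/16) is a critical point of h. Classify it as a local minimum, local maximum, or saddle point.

The Hessian is constant: H = [[-2, 6, 6], [6, 0, 6], [6, 6, -2]].
Leading principal minors: Δ₁ = -2, Δ₂ = -36, Δ₃ = 576.
The minors fit neither the all-positive nor the alternating-sign pattern, so H is indefinite: a saddle point.

saddle point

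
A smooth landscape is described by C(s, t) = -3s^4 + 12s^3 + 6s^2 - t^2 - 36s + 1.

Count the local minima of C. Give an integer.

C separates as a function of s plus a function of t, so ∇C=0 decouples.
∂C/∂s = -12(s - 3)(s - 1)(s + 1) = 0 at s ∈ {-1, 1, 3}; ∂C/∂t = -2t = 0 at t ∈ {0}.
The Hessian is diagonal: diag(C_ss, C_tt). Second derivatives: C_ss(-1)=-96, C_ss(1)=48, C_ss(3)=-96; C_tt(0)=-2.
Local minima occur where both diagonal entries positive: none. Count: 0.

0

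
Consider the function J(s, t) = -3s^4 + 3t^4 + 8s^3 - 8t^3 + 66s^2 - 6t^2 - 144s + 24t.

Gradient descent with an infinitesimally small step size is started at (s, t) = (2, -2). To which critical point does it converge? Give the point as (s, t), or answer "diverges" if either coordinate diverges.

J is separable, so gradient descent decouples: s follows -∂J/∂s, t follows -∂J/∂t.
∂J/∂s = -12(s - 4)(s - 1)(s + 3); at s=2 this is 120, so s decreases.
∂J/∂t = 12(t - 2)(t - 1)(t + 1); at t=-2 this is -144, so t increases.
s converges to its nearest critical value 1 (a local min of the s-part); t converges to -1. The iterate converges to (1, -1).

(1, -1)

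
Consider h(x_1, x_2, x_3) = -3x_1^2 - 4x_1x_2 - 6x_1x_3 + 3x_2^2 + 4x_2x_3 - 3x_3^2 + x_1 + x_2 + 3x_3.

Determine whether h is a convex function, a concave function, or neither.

h is quadratic, so its Hessian is the constant matrix H = [[-6, -4, -6], [-4, 6, 4], [-6, 4, -6]].
Leading principal minors: -6, -52, 384.
Neither pattern holds ⇒ H is indefinite ⇒ neither convex nor concave.

neither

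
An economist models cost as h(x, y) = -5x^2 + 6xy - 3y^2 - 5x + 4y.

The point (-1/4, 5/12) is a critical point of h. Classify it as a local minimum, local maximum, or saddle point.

The Hessian of h is constant: H = [[-10, 6], [6, -6]].
det(H) = (-10)·(-6) − 6² = 24.
det(H) > 0 and tr(H) = -16 < 0, so H is negative definite and the point is a local maximum.

local maximum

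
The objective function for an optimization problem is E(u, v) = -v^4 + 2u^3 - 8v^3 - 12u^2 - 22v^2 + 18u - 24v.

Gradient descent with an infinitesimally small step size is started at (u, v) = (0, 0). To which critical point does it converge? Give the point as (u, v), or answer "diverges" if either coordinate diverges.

E is separable, so gradient descent decouples: u follows -∂E/∂u, v follows -∂E/∂v.
∂E/∂u = 6(u - 3)(u - 1); at u=0 this is 18, so u decreases.
∂E/∂v = -4(v + 1)(v + 2)(v + 3); at v=0 this is -24, so v increases.
The u-coordinate has no critical point in that direction and runs off to infinity.

diverges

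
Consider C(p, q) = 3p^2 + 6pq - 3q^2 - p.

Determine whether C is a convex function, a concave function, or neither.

neither

C is quadratic, so its Hessian is the constant matrix H = [[6, 6], [6, -6]].
det(H) = -72, tr(H) = 0.
det(H) < 0, so H is indefinite: neither convex nor concave.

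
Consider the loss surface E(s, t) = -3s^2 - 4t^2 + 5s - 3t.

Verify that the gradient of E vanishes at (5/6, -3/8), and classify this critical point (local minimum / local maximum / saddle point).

local maximum

∇E = (-6s + 5, -8t - 3); substituting (5/6, -3/8) gives ∇E = (0, 0), so (5/6, -3/8) is indeed a critical point.
The Hessian of E is constant: H = [[-6, 0], [0, -8]].
det(H) = (-6)·(-8) − 0² = 48.
det(H) > 0 and tr(H) = -14 < 0, so H is negative definite and the point is a local maximum.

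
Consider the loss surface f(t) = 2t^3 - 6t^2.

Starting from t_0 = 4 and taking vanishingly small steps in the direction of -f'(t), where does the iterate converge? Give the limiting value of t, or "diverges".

2

f'(t) = 6t(t - 2), so f'(4) = 48.
Gradient descent moves in the -f' direction, i.e. t is decreasing.
The nearest critical point in that direction is t = 2, where f'' = 12 > 0 (a local minimum). The iterate converges there.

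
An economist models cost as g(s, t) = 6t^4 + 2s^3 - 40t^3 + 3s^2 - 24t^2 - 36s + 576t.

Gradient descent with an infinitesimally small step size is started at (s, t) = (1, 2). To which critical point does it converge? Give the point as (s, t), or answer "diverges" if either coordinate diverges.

(2, -2)

g is separable, so gradient descent decouples: s follows -∂g/∂s, t follows -∂g/∂t.
∂g/∂s = 6(s - 2)(s + 3); at s=1 this is -24, so s increases.
∂g/∂t = 24(t - 4)(t - 3)(t + 2); at t=2 this is 192, so t decreases.
s converges to its nearest critical value 2 (a local min of the s-part); t converges to -2. The iterate converges to (2, -2).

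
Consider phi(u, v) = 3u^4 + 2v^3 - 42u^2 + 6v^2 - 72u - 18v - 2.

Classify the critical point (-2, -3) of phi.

The mixed partial ∂²phi/∂u∂v is 0, so the Hessian at any point is diag(phi_uu, phi_vv) = diag(12(3u^2 - 7), 12(v + 1)).
At (-2, -3): H = diag(60, -24).
The eigenvalues have opposite signs, so H is indefinite: a saddle point.

saddle point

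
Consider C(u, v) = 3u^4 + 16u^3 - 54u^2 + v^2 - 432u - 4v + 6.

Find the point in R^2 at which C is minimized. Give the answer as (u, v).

(3, 2)

C(u,v) separates as P(u) + Q(v) + 6, so its minimum is min P + min Q + 6.
P'(u) = 12(u - 3)(u + 3)(u + 4) vanishes at u ∈ {-4, -3, 3}; Q'(v) = 2v - 4 vanishes at v ∈ {2}.
Local minima of P (where P''>0): P(-4)=608, P(3)=-1107. Local minima of Q: Q(2)=-4.
So the global minimum of C is P(3) + Q(2) + 6 = -1107 − 4 + 6 = -1105, attained at (3, 2).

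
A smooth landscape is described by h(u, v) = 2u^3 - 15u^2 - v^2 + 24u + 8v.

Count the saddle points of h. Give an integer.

1

h separates as a function of u plus a function of v, so ∇h=0 decouples.
∂h/∂u = 6(u - 4)(u - 1) = 0 at u ∈ {1, 4}; ∂h/∂v = -2(v - 4) = 0 at v ∈ {4}.
The Hessian is diagonal: diag(h_uu, h_vv). Second derivatives: h_uu(1)=-18, h_uu(4)=18; h_vv(4)=-2.
Saddle points occur where the two diagonal entries have opposite signs: (4, 4). Count: 1.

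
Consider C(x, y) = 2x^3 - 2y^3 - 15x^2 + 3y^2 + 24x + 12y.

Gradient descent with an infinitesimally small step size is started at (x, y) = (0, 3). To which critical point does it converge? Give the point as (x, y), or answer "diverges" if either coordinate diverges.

diverges

C is separable, so gradient descent decouples: x follows -∂C/∂x, y follows -∂C/∂y.
∂C/∂x = 6(x - 4)(x - 1); at x=0 this is 24, so x decreases.
∂C/∂y = -6(y - 2)(y + 1); at y=3 this is -24, so y increases.
The x-coordinate has no critical point in that direction and runs off to infinity.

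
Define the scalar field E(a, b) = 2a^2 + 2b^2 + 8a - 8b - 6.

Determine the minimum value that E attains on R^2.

E(a,b) separates as P(a) + Q(b) − 6, so its minimum is min P + min Q − 6.
P'(a) = 4a + 8 vanishes at a ∈ {-2}; Q'(b) = 4b - 8 vanishes at b ∈ {2}.
Local minima of P (where P''>0): P(-2)=-8. Local minima of Q: Q(2)=-8.
So the global minimum of E is P(-2) + Q(2) − 6 = -8 − 8 − 6 = -22, attained at (-2, 2).

-22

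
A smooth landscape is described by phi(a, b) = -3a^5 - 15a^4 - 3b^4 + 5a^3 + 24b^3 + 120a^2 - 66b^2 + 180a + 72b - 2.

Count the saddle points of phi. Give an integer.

6

phi separates as a function of a plus a function of b, so ∇phi=0 decouples.
∂phi/∂a = -15(a - 2)(a + 1)(a + 2)(a + 3) = 0 at a ∈ {-3, -2, -1, 2}; ∂phi/∂b = -12(b - 3)(b - 2)(b - 1) = 0 at b ∈ {1, 2, 3}.
The Hessian is diagonal: diag(phi_aa, phi_bb). Second derivatives: phi_aa(-3)=150, phi_aa(-2)=-60, phi_aa(-1)=90, phi_aa(2)=-900; phi_bb(1)=-24, phi_bb(2)=12, phi_bb(3)=-24.
Saddle points occur where the two diagonal entries have opposite signs: (-3, 1), (-3, 3), (-2, 2), (-1, 1), (-1, 3), (2, 2). Count: 6.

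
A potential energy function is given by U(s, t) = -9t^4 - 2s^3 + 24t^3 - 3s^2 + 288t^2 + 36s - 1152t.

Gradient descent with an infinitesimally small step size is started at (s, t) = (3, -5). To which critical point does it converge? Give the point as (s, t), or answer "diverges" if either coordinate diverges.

U is separable, so gradient descent decouples: s follows -∂U/∂s, t follows -∂U/∂t.
∂U/∂s = -6(s - 2)(s + 3); at s=3 this is -36, so s increases.
∂U/∂t = -36(t - 4)(t - 2)(t + 4); at t=-5 this is 2268, so t decreases.
The s-coordinate has no critical point in that direction and runs off to infinity.

diverges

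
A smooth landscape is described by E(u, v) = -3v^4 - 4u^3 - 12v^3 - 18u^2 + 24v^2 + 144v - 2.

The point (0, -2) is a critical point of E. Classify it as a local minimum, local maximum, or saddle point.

saddle point

The mixed partial ∂²E/∂u∂v is 0, so the Hessian at any point is diag(E_uu, E_vv) = diag(-12(2u + 3), 12(-3v^2 - 6v + 4)).
At (0, -2): H = diag(-36, 48).
The eigenvalues have opposite signs, so H is indefinite: a saddle point.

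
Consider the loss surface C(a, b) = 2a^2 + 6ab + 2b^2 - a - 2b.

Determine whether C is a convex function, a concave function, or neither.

neither

C is quadratic, so its Hessian is the constant matrix H = [[4, 6], [6, 4]].
det(H) = -20, tr(H) = 8.
det(H) < 0, so H is indefinite: neither convex nor concave.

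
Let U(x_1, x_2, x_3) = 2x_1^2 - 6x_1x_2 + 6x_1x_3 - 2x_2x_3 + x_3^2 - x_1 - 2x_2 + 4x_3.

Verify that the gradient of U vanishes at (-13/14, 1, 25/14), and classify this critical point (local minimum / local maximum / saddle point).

saddle point

∇U = (4x_1 - 6x_2 + 6x_3 - 1, -6x_1 - 2x_3 - 2, 6x_1 - 2x_2 + 2x_3 + 4); substituting (-13/14, 1, 25/14) gives ∇U = (0, 0, 0), so (-13/14, 1, 25/14) is indeed a critical point.
The Hessian is constant: H = [[4, -6, 6], [-6, 0, -2], [6, -2, 2]].
Leading principal minors: Δ₁ = 4, Δ₂ = -36, Δ₃ = 56.
The minors fit neither the all-positive nor the alternating-sign pattern, so H is indefinite: a saddle point.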